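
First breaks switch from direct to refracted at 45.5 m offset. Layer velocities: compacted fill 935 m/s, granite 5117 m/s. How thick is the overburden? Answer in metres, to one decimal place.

h = (x_cross/2)·√((V₂−V₁)/(V₂+V₁)).
(V₂−V₁)/(V₂+V₁) = (5117−935)/(5117+935) = 0.6910; √ = 0.8313.
h = (45.5/2)·0.8313 = 18.91 m.

18.9 m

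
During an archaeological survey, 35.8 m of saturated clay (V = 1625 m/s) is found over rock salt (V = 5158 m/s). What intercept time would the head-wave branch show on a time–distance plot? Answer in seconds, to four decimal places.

tᵢ = 2h·√(V₂²−V₁²)/(V₁V₂).
√(V₂²−V₁²) = √(5158²−1625²) = 4895.3 m/s.
tᵢ = 2·35.8·4895.3/(1625·5158) = 0.04182 s.

0.0418 s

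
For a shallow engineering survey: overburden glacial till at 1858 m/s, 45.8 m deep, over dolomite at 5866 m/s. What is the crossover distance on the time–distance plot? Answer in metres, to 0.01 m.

127.16 m

x_cross = 2h·√((V₂+V₁)/(V₂−V₁)).
(V₂+V₁)/(V₂−V₁) = (5866+1858)/(5866−1858) = 1.9271; √ = 1.3882.
x_cross = 2·45.8·1.3882 = 127.16 m.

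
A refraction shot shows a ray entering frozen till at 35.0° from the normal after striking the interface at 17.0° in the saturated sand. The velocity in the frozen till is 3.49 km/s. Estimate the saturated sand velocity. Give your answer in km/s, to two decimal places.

1.78 km/s

sin 17.0° = 0.2924; sin 35.0° = 0.5736.
V₁ = V₂·(sin θ₁/sin θ₂) = 3.49·(0.2924/0.5736) = 1.78 km/s.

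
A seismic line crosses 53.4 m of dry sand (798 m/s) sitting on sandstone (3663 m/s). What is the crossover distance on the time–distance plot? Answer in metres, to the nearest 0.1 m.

133.3 m

x_cross = 2h·√((V₂+V₁)/(V₂−V₁)).
(V₂+V₁)/(V₂−V₁) = (3663+798)/(3663−798) = 1.5571; √ = 1.2478.
x_cross = 2·53.4·1.2478 = 133.27 m.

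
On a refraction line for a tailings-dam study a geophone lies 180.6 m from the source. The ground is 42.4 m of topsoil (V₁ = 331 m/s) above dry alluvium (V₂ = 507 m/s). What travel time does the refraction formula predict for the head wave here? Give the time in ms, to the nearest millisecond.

550 ms

θ_c = arcsin(V₁/V₂) = arcsin(331/507) = 40.76°, cos θ_c = 0.7575.
Intercept time tᵢ = 2h cos θ_c / V₁ = 2·42.4·0.7575/331 = 0.19406 s.
t = x/V₂ + tᵢ = 180.6/507 + 0.19406 = 0.55027 s.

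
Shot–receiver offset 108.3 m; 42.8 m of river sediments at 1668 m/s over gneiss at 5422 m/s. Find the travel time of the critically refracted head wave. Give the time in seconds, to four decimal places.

θ_c = arcsin(V₁/V₂) = arcsin(1668/5422) = 17.92°, cos θ_c = 0.9515.
Intercept time tᵢ = 2h cos θ_c / V₁ = 2·42.8·0.9515/1668 = 0.04883 s.
t = x/V₂ + tᵢ = 108.3/5422 + 0.04883 = 0.06880 s.

0.0688 s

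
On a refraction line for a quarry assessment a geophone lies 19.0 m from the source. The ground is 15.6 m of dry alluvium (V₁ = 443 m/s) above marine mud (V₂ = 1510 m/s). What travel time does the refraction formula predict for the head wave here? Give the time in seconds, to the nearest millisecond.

0.080 s

θ_c = arcsin(V₁/V₂) = arcsin(443/1510) = 17.06°, cos θ_c = 0.9560.
Intercept time tᵢ = 2h cos θ_c / V₁ = 2·15.6·0.9560/443 = 0.06733 s.
t = x/V₂ + tᵢ = 19.0/1510 + 0.06733 = 0.07991 s.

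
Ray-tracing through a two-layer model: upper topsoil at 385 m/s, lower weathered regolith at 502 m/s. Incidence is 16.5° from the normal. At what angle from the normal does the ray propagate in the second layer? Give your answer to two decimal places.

21.74°

Snell's law: sin θ₂ = (V₂/V₁)·sin θ₁ = (502/385)·sin 16.5° = 0.3703.
θ₂ = arcsin 0.3703 = 21.74° from the normal.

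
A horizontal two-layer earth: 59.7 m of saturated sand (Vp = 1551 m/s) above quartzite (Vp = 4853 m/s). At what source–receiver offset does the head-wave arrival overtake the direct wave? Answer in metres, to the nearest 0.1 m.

x_cross = 2h·√((V₂+V₁)/(V₂−V₁)).
(V₂+V₁)/(V₂−V₁) = (4853+1551)/(4853−1551) = 1.9394; √ = 1.3926.
x_cross = 2·59.7·1.3926 = 166.28 m.

166.3 m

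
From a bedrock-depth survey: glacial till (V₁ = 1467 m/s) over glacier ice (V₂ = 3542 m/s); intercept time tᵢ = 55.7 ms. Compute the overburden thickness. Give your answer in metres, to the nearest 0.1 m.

44.9 m

θ_c = arcsin(1467/3542) = 24.47°; cos θ_c = 0.9102.
tᵢ = 2h cos θ_c/V₁ ⇒ h = tᵢ·V₁/(2 cos θ_c) = 0.0557·1467/(2·0.9102) = 44.89 m.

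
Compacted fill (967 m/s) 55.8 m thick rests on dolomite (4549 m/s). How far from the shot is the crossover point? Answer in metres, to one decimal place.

138.5 m

θ_c = arcsin(967/4549) = 12.27°, so cos θ_c = 0.9771 and tᵢ = 2h cos θ_c/V₁ = 0.1128 s.
At crossover x/V₁ = x/V₂ + tᵢ ⇒ x = tᵢ/(1/V₁ − 1/V₂) = 0.11277/(1.0341e-03 − 2.1983e-04) = 138.49 m.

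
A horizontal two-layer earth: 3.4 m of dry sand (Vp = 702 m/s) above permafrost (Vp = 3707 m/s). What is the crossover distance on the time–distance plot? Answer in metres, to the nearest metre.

θ_c = arcsin(702/3707) = 10.92°, so cos θ_c = 0.9819 and tᵢ = 2h cos θ_c/V₁ = 0.0095 s.
At crossover x/V₁ = x/V₂ + tᵢ ⇒ x = tᵢ/(1/V₁ − 1/V₂) = 0.00951/(1.4245e-03 − 2.6976e-04) = 8.24 m.

8 m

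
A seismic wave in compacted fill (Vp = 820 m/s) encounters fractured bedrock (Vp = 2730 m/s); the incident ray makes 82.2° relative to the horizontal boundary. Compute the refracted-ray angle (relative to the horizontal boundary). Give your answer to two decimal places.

Angle from the normal: 90° − 82.2° = 7.8°.
Snell's law: sin θ₂ = (V₂/V₁)·sin θ₁ = (2730/820)·sin 7.8° = 0.4518.
θ₂ = sin⁻¹(0.4518) = 26.86° (from vertical).
From the interface: 90° − 26.86° = 63.14°.

63.14°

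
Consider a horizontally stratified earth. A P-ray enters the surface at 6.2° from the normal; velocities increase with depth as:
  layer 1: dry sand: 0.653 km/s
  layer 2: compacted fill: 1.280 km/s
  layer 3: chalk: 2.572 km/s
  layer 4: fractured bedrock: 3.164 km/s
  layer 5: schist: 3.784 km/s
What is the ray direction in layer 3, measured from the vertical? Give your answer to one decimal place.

25.2°

Ray parameter p = sin 6.2° / 0.653 = 1.6539e-01 s/km.
sin θ_3 = p·V_3 = 1.6539e-01 × 2.572 = 0.4254.
θ_3 = 25.17° from the vertical.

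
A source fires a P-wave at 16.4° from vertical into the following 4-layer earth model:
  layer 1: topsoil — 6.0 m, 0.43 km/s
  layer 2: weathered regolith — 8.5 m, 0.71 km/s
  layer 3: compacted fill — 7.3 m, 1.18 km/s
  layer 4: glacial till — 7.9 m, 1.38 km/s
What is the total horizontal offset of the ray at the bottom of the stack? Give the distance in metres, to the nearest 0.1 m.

Apply Snell's law at each interface; in layer i the horizontal offset is hᵢ·tan θᵢ.
Layer 1: θ = 16.40°; offset = 6.0·tan 16.40° = 1.766 m.
Layer 2: sin θ = 0.71·sin 16.4°/0.43 = 0.4662, θ = 27.79°; offset = 8.5·tan 27.79° = 4.479 m.
Layer 3: sin θ = 1.18·sin 16.4°/0.43 = 0.7748, θ = 50.79°; offset = 7.3·tan 50.79° = 8.946 m.
Layer 4: sin θ = 1.38·sin 16.4°/0.43 = 0.9061, θ = 64.97°; offset = 7.9·tan 64.97° = 16.922 m.
Σ offsets = 32.113 m.

32.1 m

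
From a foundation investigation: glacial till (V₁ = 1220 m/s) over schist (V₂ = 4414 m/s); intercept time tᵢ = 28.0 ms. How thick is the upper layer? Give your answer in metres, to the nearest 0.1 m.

17.8 m

h = tᵢ·V₁·V₂ / (2·√(V₂²−V₁²)).
√(V₂²−V₁²) = √(4414² − 1220²) = 4242.1 m/s.
h = 0.028 s × 1220 × 4414 / (2 × 4242.1) = 17.77 m.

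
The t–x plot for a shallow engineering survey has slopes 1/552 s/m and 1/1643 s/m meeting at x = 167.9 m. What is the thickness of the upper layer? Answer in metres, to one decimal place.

h = (x_cross/2)·√((V₂−V₁)/(V₂+V₁)).
(V₂−V₁)/(V₂+V₁) = (1643−552)/(1643+552) = 0.4970; √ = 0.7050.
h = (167.9/2)·0.7050 = 59.19 m.

59.2 m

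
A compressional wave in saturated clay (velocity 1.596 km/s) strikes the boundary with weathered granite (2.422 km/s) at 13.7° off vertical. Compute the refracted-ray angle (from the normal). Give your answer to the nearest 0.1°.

21.1°

sin θ₁/V₁ = sin θ₂/V₂ ⇒ sin θ₂ = 2.422·sin 13.7°/1.596 = 2.422·0.2368/1.596 = 0.3594.
θ₂ = arcsin 0.3594 = 21.06° from the normal.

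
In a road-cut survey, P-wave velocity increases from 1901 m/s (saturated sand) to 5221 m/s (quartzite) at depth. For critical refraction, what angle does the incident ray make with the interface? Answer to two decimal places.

Critical incidence: sin θ_c = V₁/V₂ = 1901/5221 = 0.3641.
θ_c = arcsin 0.3641 = 21.35°.
Measured from the interface: 90° − 21.35° = 68.65°.

68.65°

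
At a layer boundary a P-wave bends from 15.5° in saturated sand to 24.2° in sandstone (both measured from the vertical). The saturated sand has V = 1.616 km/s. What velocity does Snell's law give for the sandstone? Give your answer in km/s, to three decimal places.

Snell's law: sin 15.5°/V₁ = sin 24.2°/V₂.
V₂ = V₁·sin 24.2°/sin 15.5° = 1.616 × 1.5339 = 2.479 km/s.

2.479 km/s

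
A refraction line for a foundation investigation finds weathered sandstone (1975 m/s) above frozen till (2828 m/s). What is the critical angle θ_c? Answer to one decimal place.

Critical incidence: sin θ_c = V₁/V₂ = 1975/2828 = 0.6984.
θ_c = arcsin 0.6984 = 44.30°.

44.3°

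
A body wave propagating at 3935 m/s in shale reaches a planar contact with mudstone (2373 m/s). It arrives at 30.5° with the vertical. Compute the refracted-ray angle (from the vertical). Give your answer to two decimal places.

Snell's law: sin θ₂ = (V₂/V₁)·sin θ₁ = (2373/3935)·sin 30.5° = 0.3061.
θ₂ = arcsin 0.3061 = 17.82° from the normal.

17.82°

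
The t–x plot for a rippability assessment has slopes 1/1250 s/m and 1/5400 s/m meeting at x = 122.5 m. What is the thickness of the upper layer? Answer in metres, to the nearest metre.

48 m

h = (x_cross/2)·√((V₂−V₁)/(V₂+V₁)).
(V₂−V₁)/(V₂+V₁) = (5400−1250)/(5400+1250) = 0.6241; √ = 0.7900.
h = (122.5/2)·0.7900 = 48.39 m.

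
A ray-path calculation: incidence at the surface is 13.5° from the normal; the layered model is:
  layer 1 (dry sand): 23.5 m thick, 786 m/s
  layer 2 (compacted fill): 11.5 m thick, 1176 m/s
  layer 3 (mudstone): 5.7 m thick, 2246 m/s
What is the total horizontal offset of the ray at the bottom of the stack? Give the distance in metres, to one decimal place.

15.0 m

Apply Snell's law at each interface; in layer i the horizontal offset is hᵢ·tan θᵢ.
Layer 1: θ = 13.50°; offset = 23.5·tan 13.50° = 5.642 m.
Layer 2: sin θ = 1176·sin 13.5°/786 = 0.3493, θ = 20.44°; offset = 11.5·tan 20.44° = 4.287 m.
Layer 3: sin θ = 2246·sin 13.5°/786 = 0.6671, θ = 41.84°; offset = 5.7·tan 41.84° = 5.104 m.
Total horizontal offset = 15.032 m.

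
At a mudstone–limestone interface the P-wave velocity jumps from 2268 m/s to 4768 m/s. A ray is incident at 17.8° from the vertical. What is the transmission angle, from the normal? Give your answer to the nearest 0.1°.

Snell's law: sin θ₂ = (V₂/V₁)·sin θ₁ = (4768/2268)·sin 17.8° = 0.6427.
θ₂ = arcsin 0.6427 = 39.99° from the normal.

40.0°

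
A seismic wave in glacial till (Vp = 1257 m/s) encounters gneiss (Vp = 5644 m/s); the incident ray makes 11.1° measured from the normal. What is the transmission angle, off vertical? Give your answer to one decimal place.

sin θ₁/V₁ = sin θ₂/V₂ ⇒ sin θ₂ = 5644·sin 11.1°/1257 = 5644·0.1925/1257 = 0.8644.
θ₂ = arcsin 0.8644 = 59.82° from the normal.

59.8°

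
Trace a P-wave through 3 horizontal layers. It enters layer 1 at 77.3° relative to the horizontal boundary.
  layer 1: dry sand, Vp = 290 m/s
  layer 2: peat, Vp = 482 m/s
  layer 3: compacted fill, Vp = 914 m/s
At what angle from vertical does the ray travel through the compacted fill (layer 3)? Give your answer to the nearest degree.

44°

From the normal: θ₁ = 90° − 77.3° = 12.7°.
Ray parameter p = sin 12.7° / 290 = 7.5809e-04 s/m.
sin θ_3 = p·V_3 = 7.5809e-04 × 914 = 0.6929.
θ_3 = arcsin 0.6929 = 43.86°.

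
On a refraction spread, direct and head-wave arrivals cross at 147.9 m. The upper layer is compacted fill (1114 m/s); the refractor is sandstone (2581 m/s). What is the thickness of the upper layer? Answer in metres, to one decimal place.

x_cross = 2h·√((V₂+V₁)/(V₂−V₁)) → h = x_cross / (2·√((V₂+V₁)/(V₂−V₁))).
√((V₂+V₁)/(V₂−V₁)) = √((2581+1114)/(2581−1114)) = 1.5871.
h = 147.9 / (2·1.5871) = 46.60 m.

46.6 m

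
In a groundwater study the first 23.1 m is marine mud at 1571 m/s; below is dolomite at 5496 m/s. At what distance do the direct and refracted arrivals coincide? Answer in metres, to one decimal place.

θ_c = arcsin(1571/5496) = 16.61°, so cos θ_c = 0.9583 and tᵢ = 2h cos θ_c/V₁ = 0.0282 s.
At crossover x/V₁ = x/V₂ + tᵢ ⇒ x = tᵢ/(1/V₁ − 1/V₂) = 0.02818/(6.3654e-04 − 1.8195e-04) = 61.99 m.

62.0 m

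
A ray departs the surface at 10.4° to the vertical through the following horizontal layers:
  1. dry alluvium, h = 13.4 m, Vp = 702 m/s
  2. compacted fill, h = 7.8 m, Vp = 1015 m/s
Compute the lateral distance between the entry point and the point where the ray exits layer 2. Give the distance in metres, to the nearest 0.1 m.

4.6 m

Ray parameter p = sin 10.4° / 702 m/s = 2.5715e-04 s/m.
Layer 1: θ = 10.40°; offset = 13.4·tan 10.40° = 2.459 m.
Layer 2: sin θ = p·1015 = 0.2610 → θ = 15.13°; offset = 7.8·tan 15.13° = 2.109 m.
Σ offsets = 4.568 m.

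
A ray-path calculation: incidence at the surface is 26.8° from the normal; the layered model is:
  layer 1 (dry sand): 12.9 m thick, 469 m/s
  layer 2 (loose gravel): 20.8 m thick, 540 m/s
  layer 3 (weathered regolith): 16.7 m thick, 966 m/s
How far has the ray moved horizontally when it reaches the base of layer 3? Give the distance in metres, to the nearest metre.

61 m

Apply Snell's law at each interface; in layer i the horizontal offset is hᵢ·tan θᵢ.
Layer 1: θ = 26.80°; offset = 12.9·tan 26.80° = 6.516 m.
Layer 2: sin θ = 540·sin 26.8°/469 = 0.5191, θ = 31.27°; offset = 20.8·tan 31.27° = 12.634 m.
Layer 3: sin θ = 966·sin 26.8°/469 = 0.9287, θ = 68.23°; offset = 16.7·tan 68.23° = 41.814 m.
Total horizontal offset = 60.964 m.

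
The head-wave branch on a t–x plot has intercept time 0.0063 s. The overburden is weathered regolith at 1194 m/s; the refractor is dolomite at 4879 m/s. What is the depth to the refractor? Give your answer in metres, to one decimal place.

h = tᵢ·V₁·V₂ / (2·√(V₂²−V₁²)).
√(V₂²−V₁²) = √(4879² − 1194²) = 4730.6 m/s.
h = 0.0063 s × 1194 × 4879 / (2 × 4730.6) = 3.88 m.

3.9 m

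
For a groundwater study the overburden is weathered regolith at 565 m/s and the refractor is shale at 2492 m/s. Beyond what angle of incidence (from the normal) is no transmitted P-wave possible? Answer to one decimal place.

13.1°

At critical incidence the refracted ray runs along the interface (θ₂ = 90°), so sin θ_c = V₁/V₂.
θ_c = arcsin(565/2492) = arcsin 0.2267 = 13.10°.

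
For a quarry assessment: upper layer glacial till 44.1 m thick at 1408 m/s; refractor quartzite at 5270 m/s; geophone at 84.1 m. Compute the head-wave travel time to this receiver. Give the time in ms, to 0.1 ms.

76.3 ms

θ_c = arcsin(V₁/V₂) = arcsin(1408/5270) = 15.50°, cos θ_c = 0.9636.
Intercept time tᵢ = 2h cos θ_c / V₁ = 2·44.1·0.9636/1408 = 0.06036 s.
t = x/V₂ + tᵢ = 84.1/5270 + 0.06036 = 0.07632 s.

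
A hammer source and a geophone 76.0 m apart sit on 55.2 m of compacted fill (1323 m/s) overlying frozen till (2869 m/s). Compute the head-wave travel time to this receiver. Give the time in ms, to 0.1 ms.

θ_c = arcsin(V₁/V₂) = arcsin(1323/2869) = 27.46°, cos θ_c = 0.8873.
Intercept time tᵢ = 2h cos θ_c / V₁ = 2·55.2·0.8873/1323 = 0.07404 s.
t = x/V₂ + tᵢ = 76.0/2869 + 0.07404 = 0.10053 s.

100.5 ms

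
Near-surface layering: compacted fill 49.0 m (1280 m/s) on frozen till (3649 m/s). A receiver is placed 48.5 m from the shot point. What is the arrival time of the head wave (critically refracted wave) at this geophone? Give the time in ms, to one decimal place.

θ_c = arcsin(V₁/V₂) = arcsin(1280/3649) = 20.54°, cos θ_c = 0.9365.
Intercept time tᵢ = 2h cos θ_c / V₁ = 2·49.0·0.9365/1280 = 0.07170 s.
t = x/V₂ + tᵢ = 48.5/3649 + 0.07170 = 0.08499 s.

85.0 ms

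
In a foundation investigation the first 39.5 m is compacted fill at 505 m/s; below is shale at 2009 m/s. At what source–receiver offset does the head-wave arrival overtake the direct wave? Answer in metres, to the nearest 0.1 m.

102.1 m

x_cross = 2h·√((V₂+V₁)/(V₂−V₁)).
(V₂+V₁)/(V₂−V₁) = (2009+505)/(2009−505) = 1.6715; √ = 1.2929.
x_cross = 2·39.5·1.2929 = 102.14 m.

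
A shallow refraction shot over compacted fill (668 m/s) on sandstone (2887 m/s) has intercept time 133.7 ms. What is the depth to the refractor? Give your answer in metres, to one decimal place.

45.9 m

θ_c = arcsin(668/2887) = 13.38°; cos θ_c = 0.9729.
tᵢ = 2h cos θ_c/V₁ ⇒ h = tᵢ·V₁/(2 cos θ_c) = 0.1337·668/(2·0.9729) = 45.90 m.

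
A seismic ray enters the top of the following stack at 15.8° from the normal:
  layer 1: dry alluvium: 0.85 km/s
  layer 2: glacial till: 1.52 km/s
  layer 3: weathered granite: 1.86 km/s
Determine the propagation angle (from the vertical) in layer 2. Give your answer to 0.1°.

Ray parameter p = sin 15.8° / 0.85 = 3.2033e-01 s/km.
sin θ_2 = p·V_2 = 3.2033e-01 × 1.52 = 0.4869.
θ_2 = arcsin 0.4869 = 29.14°.

29.1°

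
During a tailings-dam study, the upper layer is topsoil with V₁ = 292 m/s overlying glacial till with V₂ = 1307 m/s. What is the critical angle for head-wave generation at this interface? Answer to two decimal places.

Critical incidence: sin θ_c = V₁/V₂ = 292/1307 = 0.2234.
θ_c = arcsin 0.2234 = 12.91°.

12.91°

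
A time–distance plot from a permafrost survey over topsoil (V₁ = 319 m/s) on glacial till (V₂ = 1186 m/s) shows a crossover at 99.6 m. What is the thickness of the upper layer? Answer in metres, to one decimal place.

x_cross = 2h·√((V₂+V₁)/(V₂−V₁)) → h = x_cross / (2·√((V₂+V₁)/(V₂−V₁))).
√((V₂+V₁)/(V₂−V₁)) = √((1186+319)/(1186−319)) = 1.3175.
h = 99.6 / (2·1.3175) = 37.80 m.

37.8 m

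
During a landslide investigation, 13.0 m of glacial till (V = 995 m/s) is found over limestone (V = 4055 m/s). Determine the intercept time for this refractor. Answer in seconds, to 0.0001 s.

0.0253 s

θ_c = arcsin(V₁/V₂) = arcsin(995/4055) = 14.20°; cos θ_c = 0.9694.
tᵢ = 2h·cos θ_c / V₁ = 2·13.0·0.9694 / 995 = 0.02533 s.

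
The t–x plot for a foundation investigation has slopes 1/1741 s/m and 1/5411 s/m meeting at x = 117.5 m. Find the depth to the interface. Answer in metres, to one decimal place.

x_cross = 2h·√((V₂+V₁)/(V₂−V₁)) → h = x_cross / (2·√((V₂+V₁)/(V₂−V₁))).
√((V₂+V₁)/(V₂−V₁)) = √((5411+1741)/(5411−1741)) = 1.3960.
h = 117.5 / (2·1.3960) = 42.08 m.

42.1 m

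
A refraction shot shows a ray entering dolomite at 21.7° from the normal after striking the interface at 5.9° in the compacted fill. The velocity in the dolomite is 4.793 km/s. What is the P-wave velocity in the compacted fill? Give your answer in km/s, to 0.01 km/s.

sin 5.9° = 0.1028; sin 21.7° = 0.3697.
V₁ = V₂·(sin θ₁/sin θ₂) = 4.793·(0.1028/0.3697) = 1.33 km/s.

1.33 km/s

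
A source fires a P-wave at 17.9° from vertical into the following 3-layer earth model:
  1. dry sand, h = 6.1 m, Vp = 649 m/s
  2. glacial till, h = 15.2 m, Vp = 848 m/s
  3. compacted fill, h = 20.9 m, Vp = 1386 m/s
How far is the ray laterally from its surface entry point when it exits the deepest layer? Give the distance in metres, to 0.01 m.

Apply Snell's law at each interface; in layer i the horizontal offset is hᵢ·tan θᵢ.
Layer 1: θ = 17.90°; offset = 6.1·tan 17.90° = 1.9702 m.
Layer 2: sin θ = 848·sin 17.9°/649 = 0.4016, θ = 23.68°; offset = 15.2·tan 23.68° = 6.6655 m.
Layer 3: sin θ = 1386·sin 17.9°/649 = 0.6564, θ = 41.03°; offset = 20.9·tan 41.03° = 18.1841 m.
Σ offsets = 26.8198 m.

26.82 m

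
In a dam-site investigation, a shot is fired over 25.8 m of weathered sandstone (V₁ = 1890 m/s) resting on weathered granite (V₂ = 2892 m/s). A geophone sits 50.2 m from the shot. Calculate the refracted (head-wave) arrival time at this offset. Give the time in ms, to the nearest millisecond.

t = x/V₂ + 2h·√(V₂²−V₁²)/(V₁V₂).
√(V₂²−V₁²) = √(2892²−1890²) = 2189.0 m/s; delay term = 2·25.8·2189.0/(1890·2892) = 0.02066 s.
t = 50.2/2892 + 0.02066 = 0.03802 s.

38 ms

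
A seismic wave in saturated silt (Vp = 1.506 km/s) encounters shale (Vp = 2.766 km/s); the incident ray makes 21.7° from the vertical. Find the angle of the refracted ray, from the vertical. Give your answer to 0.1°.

Snell's law: sin θ₂ = (V₂/V₁)·sin θ₁ = (2.766/1.506)·sin 21.7° = 0.6791.
θ₂ = arcsin 0.6791 = 42.77° from the normal.

42.8°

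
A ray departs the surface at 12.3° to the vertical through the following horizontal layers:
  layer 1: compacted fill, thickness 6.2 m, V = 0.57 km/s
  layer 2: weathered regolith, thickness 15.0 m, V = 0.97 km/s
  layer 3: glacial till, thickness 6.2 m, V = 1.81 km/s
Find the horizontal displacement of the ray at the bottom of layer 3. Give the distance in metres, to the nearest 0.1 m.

12.9 m

Ray parameter p = sin 12.3° / 0.57 km/s = 3.7374e-01 s/km.
Layer 1: θ = 12.30°; offset = 6.2·tan 12.30° = 1.352 m.
Layer 2: sin θ = p·0.97 = 0.3625 → θ = 21.26°; offset = 15.0·tan 21.26° = 5.835 m.
Layer 3: sin θ = p·1.81 = 0.6765 → θ = 42.57°; offset = 6.2·tan 42.57° = 5.695 m.
Total horizontal offset = 12.881 m.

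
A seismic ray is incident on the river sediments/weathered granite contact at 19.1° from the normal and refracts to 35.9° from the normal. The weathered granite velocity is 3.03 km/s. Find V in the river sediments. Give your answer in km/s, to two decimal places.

1.69 km/s

Snell's law: sin 19.1°/V₁ = sin 35.9°/V₂.
V₁ = V₂·sin 19.1°/sin 35.9° = 3.03 × 0.5580 = 1.69 km/s.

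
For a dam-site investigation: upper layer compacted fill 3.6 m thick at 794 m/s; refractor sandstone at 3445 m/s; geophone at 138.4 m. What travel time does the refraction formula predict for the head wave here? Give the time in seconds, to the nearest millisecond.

0.049 s

t = x/V₂ + 2h·√(V₂²−V₁²)/(V₁V₂).
√(V₂²−V₁²) = √(3445²−794²) = 3352.3 m/s; delay term = 2·3.6·3352.3/(794·3445) = 0.00882 s.
t = 138.4/3445 + 0.00882 = 0.04900 s.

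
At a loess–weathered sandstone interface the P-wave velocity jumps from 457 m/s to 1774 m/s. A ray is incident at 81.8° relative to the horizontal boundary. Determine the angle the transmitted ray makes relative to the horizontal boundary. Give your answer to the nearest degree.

56°

Angle from the normal: 90° − 81.8° = 8.2°.
sin θ₁/V₁ = sin θ₂/V₂ ⇒ sin θ₂ = 1774·sin 8.2°/457 = 1774·0.1426/457 = 0.5537.
θ₂ = sin⁻¹(0.5537) = 33.62° (from vertical).
From the interface: 90° − 33.62° = 56.38°.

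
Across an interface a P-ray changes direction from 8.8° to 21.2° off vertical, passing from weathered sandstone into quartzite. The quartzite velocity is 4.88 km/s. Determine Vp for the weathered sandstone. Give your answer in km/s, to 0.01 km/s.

2.06 km/s

Snell's law: sin 8.8°/V₁ = sin 21.2°/V₂.
V₁ = V₂·sin 8.8°/sin 21.2° = 4.88 × 0.4231 = 2.06 km/s.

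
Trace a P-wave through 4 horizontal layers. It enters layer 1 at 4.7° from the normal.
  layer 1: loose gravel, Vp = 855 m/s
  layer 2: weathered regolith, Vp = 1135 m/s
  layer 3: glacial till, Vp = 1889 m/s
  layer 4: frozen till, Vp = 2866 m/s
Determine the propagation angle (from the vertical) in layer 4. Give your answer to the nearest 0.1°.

15.9°

Ray parameter p = sin 4.7° / 855 = 9.5835e-05 s/m.
sin θ_4 = p·V_4 = 9.5835e-05 × 2866 = 0.2747.
θ_4 = 15.94° from the vertical.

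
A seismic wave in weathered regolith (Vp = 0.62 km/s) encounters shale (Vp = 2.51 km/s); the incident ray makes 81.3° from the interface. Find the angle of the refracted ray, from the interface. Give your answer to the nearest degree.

Convert to the normal: θ₁ = 90° − 81.3° = 8.7°.
sin θ₁/V₁ = sin θ₂/V₂ ⇒ sin θ₂ = 2.51·sin 8.7°/0.62 = 2.51·0.1513/0.62 = 0.6124.
θ₂ = sin⁻¹(0.6124) = 37.76° (from vertical).
From the interface: 90° − 37.76° = 52.24°.

52°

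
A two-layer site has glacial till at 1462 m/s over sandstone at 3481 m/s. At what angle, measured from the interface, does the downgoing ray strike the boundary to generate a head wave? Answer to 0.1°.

At critical incidence the refracted ray runs along the interface (θ₂ = 90°), so sin θ_c = V₁/V₂.
θ_c = arcsin(1462/3481) = arcsin 0.4200 = 24.83°.
Measured from the interface: 90° − 24.83° = 65.17°.

65.2°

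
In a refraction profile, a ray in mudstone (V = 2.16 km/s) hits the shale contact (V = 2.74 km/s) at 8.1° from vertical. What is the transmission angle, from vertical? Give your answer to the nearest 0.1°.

10.3°

sin θ₁/V₁ = sin θ₂/V₂ ⇒ sin θ₂ = 2.74·sin 8.1°/2.16 = 2.74·0.1409/2.16 = 0.1787.
θ₂ = arcsin 0.1787 = 10.30° from the normal.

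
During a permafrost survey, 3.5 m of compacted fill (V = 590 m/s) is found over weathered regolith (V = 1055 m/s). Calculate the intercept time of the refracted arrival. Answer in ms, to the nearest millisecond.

10 ms

θ_c = arcsin(V₁/V₂) = arcsin(590/1055) = 34.00°; cos θ_c = 0.8290.
tᵢ = 2h·cos θ_c / V₁ = 2·3.5·0.8290 / 590 = 0.00984 s.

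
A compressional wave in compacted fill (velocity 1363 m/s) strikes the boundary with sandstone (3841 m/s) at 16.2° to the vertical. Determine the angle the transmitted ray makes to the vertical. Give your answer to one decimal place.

51.8°

sin θ₁/V₁ = sin θ₂/V₂ ⇒ sin θ₂ = 3841·sin 16.2°/1363 = 3841·0.2790/1363 = 0.7862.
θ₂ = sin⁻¹(0.7862) = 51.83° (from vertical).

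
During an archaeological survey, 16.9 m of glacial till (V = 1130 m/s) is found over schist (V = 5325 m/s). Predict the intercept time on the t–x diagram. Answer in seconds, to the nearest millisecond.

θ_c = arcsin(V₁/V₂) = arcsin(1130/5325) = 12.25°; cos θ_c = 0.9772.
tᵢ = 2h·cos θ_c / V₁ = 2·16.9·0.9772 / 1130 = 0.02923 s.

0.029 s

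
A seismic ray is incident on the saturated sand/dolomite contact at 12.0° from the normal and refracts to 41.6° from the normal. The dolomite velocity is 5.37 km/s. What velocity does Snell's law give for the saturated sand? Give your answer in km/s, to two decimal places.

sin 12.0° = 0.2079; sin 41.6° = 0.6639.
V₁ = V₂·(sin θ₁/sin θ₂) = 5.37·(0.2079/0.6639) = 1.68 km/s.

1.68 km/s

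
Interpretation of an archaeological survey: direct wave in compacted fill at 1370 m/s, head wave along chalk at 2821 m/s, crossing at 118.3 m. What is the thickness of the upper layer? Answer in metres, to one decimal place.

x_cross = 2h·√((V₂+V₁)/(V₂−V₁)) → h = x_cross / (2·√((V₂+V₁)/(V₂−V₁))).
√((V₂+V₁)/(V₂−V₁)) = √((2821+1370)/(2821−1370)) = 1.6995.
h = 118.3 / (2·1.6995) = 34.80 m.

34.8 m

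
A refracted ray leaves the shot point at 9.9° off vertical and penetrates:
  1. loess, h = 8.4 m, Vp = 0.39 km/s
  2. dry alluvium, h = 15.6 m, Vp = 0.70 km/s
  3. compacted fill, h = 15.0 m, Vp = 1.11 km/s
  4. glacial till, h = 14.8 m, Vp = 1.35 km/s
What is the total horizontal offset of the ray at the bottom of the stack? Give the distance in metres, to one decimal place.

25.9 m

Apply Snell's law at each interface; in layer i the horizontal offset is hᵢ·tan θᵢ.
Layer 1: θ = 9.90°; offset = 8.4·tan 9.90° = 1.466 m.
Layer 2: sin θ = 0.70·sin 9.9°/0.39 = 0.3086, θ = 17.97°; offset = 15.6·tan 17.97° = 5.061 m.
Layer 3: sin θ = 1.11·sin 9.9°/0.39 = 0.4893, θ = 29.30°; offset = 15.0·tan 29.30° = 8.417 m.
Layer 4: sin θ = 1.35·sin 9.9°/0.39 = 0.5951, θ = 36.52°; offset = 14.8·tan 36.52° = 10.960 m.
Total horizontal offset = 25.904 m.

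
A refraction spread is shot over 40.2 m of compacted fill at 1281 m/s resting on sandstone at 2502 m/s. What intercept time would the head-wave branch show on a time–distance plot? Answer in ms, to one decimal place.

53.9 ms

tᵢ = 2h·√(V₂²−V₁²)/(V₁V₂).
√(V₂²−V₁²) = √(2502²−1281²) = 2149.2 m/s.
tᵢ = 2·40.2·2149.2/(1281·2502) = 0.05391 s.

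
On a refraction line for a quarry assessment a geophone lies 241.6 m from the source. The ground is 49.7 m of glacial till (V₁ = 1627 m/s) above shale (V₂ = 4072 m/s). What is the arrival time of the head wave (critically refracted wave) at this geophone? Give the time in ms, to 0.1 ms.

t = x/V₂ + 2h·√(V₂²−V₁²)/(V₁V₂).
√(V₂²−V₁²) = √(4072²−1627²) = 3732.8 m/s; delay term = 2·49.7·3732.8/(1627·4072) = 0.05601 s.
t = 241.6/4072 + 0.05601 = 0.11534 s.

115.3 ms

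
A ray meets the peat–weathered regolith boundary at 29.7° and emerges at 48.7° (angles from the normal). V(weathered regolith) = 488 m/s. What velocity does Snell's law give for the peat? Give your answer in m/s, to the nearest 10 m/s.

320 m/s

Snell's law: sin 29.7°/V₁ = sin 48.7°/V₂.
V₁ = V₂·sin 29.7°/sin 48.7° = 488 × 0.6595 = 321.84 m/s.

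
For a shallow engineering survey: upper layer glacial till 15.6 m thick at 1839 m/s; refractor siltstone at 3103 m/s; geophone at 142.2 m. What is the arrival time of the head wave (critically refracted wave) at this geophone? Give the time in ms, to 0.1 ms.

t = x/V₂ + 2h·√(V₂²−V₁²)/(V₁V₂).
√(V₂²−V₁²) = √(3103²−1839²) = 2499.3 m/s; delay term = 2·15.6·2499.3/(1839·3103) = 0.01367 s.
t = 142.2/3103 + 0.01367 = 0.05949 s.

59.5 ms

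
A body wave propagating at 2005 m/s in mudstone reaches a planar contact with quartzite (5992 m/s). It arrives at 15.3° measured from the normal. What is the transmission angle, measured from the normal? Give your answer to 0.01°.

sin θ₁/V₁ = sin θ₂/V₂ ⇒ sin θ₂ = 5992·sin 15.3°/2005 = 5992·0.2639/2005 = 0.7886.
θ₂ = arcsin 0.7886 = 52.05° from the normal.

52.05°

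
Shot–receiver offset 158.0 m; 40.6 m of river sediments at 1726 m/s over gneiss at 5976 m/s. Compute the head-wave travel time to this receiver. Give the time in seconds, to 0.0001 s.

t = x/V₂ + 2h·√(V₂²−V₁²)/(V₁V₂).
√(V₂²−V₁²) = √(5976²−1726²) = 5721.3 m/s; delay term = 2·40.6·5721.3/(1726·5976) = 0.04504 s.
t = 158.0/5976 + 0.04504 = 0.07148 s.

0.0715 s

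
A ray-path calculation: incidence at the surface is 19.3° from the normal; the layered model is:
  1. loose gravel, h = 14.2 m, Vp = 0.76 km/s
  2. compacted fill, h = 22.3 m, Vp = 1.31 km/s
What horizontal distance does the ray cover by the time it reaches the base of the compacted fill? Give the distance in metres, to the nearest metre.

Ray parameter p = sin 19.3° / 0.76 km/s = 4.3489e-01 s/km.
Layer 1: θ = 19.30°; offset = 14.2·tan 19.30° = 4.973 m.
Layer 2: sin θ = p·1.31 = 0.5697 → θ = 34.73°; offset = 22.3·tan 34.73° = 15.458 m.
Total horizontal offset = 20.431 m.

20 m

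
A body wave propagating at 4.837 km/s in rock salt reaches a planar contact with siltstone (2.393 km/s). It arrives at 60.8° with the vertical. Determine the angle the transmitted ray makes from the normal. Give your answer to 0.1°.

sin θ₁/V₁ = sin θ₂/V₂ ⇒ sin θ₂ = 2.393·sin 60.8°/4.837 = 2.393·0.8729/4.837 = 0.4319.
θ₂ = sin⁻¹(0.4319) = 25.59° (from vertical).

25.6°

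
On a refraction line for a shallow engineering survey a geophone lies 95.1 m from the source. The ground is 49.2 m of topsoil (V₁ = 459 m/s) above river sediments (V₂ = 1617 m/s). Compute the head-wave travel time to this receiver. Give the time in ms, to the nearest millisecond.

θ_c = arcsin(V₁/V₂) = arcsin(459/1617) = 16.49°, cos θ_c = 0.9589.
Intercept time tᵢ = 2h cos θ_c / V₁ = 2·49.2·0.9589/459 = 0.20556 s.
t = x/V₂ + tᵢ = 95.1/1617 + 0.20556 = 0.26437 s.

264 ms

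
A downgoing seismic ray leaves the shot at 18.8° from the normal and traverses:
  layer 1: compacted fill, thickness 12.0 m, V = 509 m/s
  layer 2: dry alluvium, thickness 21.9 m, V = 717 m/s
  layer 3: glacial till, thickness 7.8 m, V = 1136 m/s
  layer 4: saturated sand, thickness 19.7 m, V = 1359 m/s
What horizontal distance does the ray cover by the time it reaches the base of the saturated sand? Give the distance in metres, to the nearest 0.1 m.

Apply Snell's law at each interface; in layer i the horizontal offset is hᵢ·tan θᵢ.
Layer 1: θ = 18.80°; offset = 12.0·tan 18.80° = 4.085 m.
Layer 2: sin θ = 717·sin 18.8°/509 = 0.4540, θ = 27.00°; offset = 21.9·tan 27.00° = 11.158 m.
Layer 3: sin θ = 1136·sin 18.8°/509 = 0.7192, θ = 45.99°; offset = 7.8·tan 45.99° = 8.075 m.
Layer 4: sin θ = 1359·sin 18.8°/509 = 0.8604, θ = 59.36°; offset = 19.7·tan 59.36° = 33.264 m.
Σ offsets = 56.582 m.

56.6 m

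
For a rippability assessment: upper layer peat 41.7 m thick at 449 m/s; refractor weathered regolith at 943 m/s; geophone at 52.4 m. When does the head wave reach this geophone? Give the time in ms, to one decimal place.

218.9 ms

t = x/V₂ + 2h·√(V₂²−V₁²)/(V₁V₂).
√(V₂²−V₁²) = √(943²−449²) = 829.2 m/s; delay term = 2·41.7·829.2/(449·943) = 0.16334 s.
t = 52.4/943 + 0.16334 = 0.21891 s.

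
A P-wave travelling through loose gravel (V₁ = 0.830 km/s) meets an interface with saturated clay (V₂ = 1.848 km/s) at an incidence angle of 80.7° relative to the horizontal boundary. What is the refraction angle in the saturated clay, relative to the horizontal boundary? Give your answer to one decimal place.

68.9°

Convert to the normal: θ₁ = 90° − 80.7° = 9.3°.
Snell's law: sin θ₂ = (V₂/V₁)·sin θ₁ = (1.848/0.830)·sin 9.3° = 0.3598.
θ₂ = sin⁻¹(0.3598) = 21.09° (from vertical).
From the interface: 90° − 21.09° = 68.91°.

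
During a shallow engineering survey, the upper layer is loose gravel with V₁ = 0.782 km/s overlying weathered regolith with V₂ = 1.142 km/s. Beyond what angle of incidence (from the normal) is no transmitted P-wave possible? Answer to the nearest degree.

At critical incidence the refracted ray runs along the interface (θ₂ = 90°), so sin θ_c = V₁/V₂.
θ_c = arcsin(0.782/1.142) = arcsin 0.6848 = 43.22°.

43°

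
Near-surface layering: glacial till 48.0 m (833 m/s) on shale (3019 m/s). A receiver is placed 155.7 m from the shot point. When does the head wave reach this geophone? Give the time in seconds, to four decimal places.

θ_c = arcsin(V₁/V₂) = arcsin(833/3019) = 16.02°, cos θ_c = 0.9612.
Intercept time tᵢ = 2h cos θ_c / V₁ = 2·48.0·0.9612/833 = 0.11077 s.
t = x/V₂ + tᵢ = 155.7/3019 + 0.11077 = 0.16235 s.

0.1623 s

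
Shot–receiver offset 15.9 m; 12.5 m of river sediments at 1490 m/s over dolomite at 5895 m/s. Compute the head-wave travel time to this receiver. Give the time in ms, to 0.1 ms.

18.9 ms

θ_c = arcsin(V₁/V₂) = arcsin(1490/5895) = 14.64°, cos θ_c = 0.9675.
Intercept time tᵢ = 2h cos θ_c / V₁ = 2·12.5·0.9675/1490 = 0.01623 s.
t = x/V₂ + tᵢ = 15.9/5895 + 0.01623 = 0.01893 s.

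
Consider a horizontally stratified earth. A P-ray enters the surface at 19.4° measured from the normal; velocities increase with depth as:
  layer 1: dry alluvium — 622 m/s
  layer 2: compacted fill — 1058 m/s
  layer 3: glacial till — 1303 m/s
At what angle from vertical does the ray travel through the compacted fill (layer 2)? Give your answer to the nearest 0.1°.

Ray parameter p = sin 19.4° / 622 = 5.3402e-04 s/m.
sin θ_2 = p·V_2 = 5.3402e-04 × 1058 = 0.5650.
θ_2 = 34.40° from the vertical.

34.4°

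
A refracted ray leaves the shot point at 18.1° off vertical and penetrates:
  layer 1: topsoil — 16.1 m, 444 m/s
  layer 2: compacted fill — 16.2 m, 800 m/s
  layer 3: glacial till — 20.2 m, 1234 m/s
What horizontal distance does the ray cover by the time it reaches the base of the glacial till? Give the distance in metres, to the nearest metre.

Apply Snell's law at each interface; in layer i the horizontal offset is hᵢ·tan θᵢ.
Layer 1: θ = 18.10°; offset = 16.1·tan 18.10° = 5.262 m.
Layer 2: sin θ = 800·sin 18.1°/444 = 0.5598, θ = 34.04°; offset = 16.2·tan 34.04° = 10.944 m.
Layer 3: sin θ = 1234·sin 18.1°/444 = 0.8635, θ = 59.71°; offset = 20.2·tan 59.71° = 34.578 m.
Total horizontal offset = 50.784 m.

51 m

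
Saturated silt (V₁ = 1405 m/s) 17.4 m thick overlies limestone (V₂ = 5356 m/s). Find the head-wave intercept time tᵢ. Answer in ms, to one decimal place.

23.9 ms

tᵢ = 2h·√(V₂²−V₁²)/(V₁V₂).
√(V₂²−V₁²) = √(5356²−1405²) = 5168.4 m/s.
tᵢ = 2·17.4·5168.4/(1405·5356) = 0.02390 s.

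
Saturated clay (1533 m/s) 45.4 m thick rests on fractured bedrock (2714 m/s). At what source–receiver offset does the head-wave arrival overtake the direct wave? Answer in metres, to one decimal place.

θ_c = arcsin(1533/2714) = 34.39°, so cos θ_c = 0.8252 and tᵢ = 2h cos θ_c/V₁ = 0.0489 s.
At crossover x/V₁ = x/V₂ + tᵢ ⇒ x = tᵢ/(1/V₁ − 1/V₂) = 0.04888/(6.5232e-04 − 3.6846e-04) = 172.19 m.

172.2 m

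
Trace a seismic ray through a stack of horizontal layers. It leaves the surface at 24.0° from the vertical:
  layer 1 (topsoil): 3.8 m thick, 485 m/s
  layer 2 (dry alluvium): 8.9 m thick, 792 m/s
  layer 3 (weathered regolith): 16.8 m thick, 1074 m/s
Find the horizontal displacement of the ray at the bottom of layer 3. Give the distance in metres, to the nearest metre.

Ray parameter p = sin 24.0° / 485 m/s = 8.3863e-04 s/m.
Layer 1: θ = 24.00°; offset = 3.8·tan 24.00° = 1.692 m.
Layer 2: sin θ = p·792 = 0.6642 → θ = 41.62°; offset = 8.9·tan 41.62° = 7.908 m.
Layer 3: sin θ = p·1074 = 0.9007 → θ = 64.25°; offset = 16.8·tan 64.25° = 34.829 m.
Σ offsets = 44.428 m.

44 m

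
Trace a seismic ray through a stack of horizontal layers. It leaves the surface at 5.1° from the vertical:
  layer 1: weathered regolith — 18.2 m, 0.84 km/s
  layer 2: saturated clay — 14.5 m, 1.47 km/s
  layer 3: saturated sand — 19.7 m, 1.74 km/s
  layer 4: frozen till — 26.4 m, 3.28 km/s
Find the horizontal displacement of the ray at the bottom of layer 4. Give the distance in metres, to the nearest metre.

17 m

p = sin θ₁/V₁ = sin 5.1°/0.84 = 1.0583e-01 s/km is conserved through the stack.
Layer 1: θ = 5.10°; offset = 18.2·tan 5.10° = 1.624 m.
Layer 2: sin θ = p·1.47 = 0.1556 → θ = 8.95°; offset = 14.5·tan 8.95° = 2.283 m.
Layer 3: sin θ = p·1.74 = 0.1841 → θ = 10.61°; offset = 19.7·tan 10.61° = 3.691 m.
Layer 4: sin θ = p·3.28 = 0.3471 → θ = 20.31°; offset = 26.4·tan 20.31° = 9.771 m.
Total horizontal offset = 17.370 m.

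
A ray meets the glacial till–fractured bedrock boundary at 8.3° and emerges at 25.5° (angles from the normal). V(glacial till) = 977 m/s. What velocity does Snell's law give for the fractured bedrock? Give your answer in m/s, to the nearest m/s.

2914 m/s

Snell's law: sin 8.3°/V₁ = sin 25.5°/V₂.
V₂ = V₁·sin 25.5°/sin 8.3° = 977 × 2.9823 = 2913.69 m/s.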